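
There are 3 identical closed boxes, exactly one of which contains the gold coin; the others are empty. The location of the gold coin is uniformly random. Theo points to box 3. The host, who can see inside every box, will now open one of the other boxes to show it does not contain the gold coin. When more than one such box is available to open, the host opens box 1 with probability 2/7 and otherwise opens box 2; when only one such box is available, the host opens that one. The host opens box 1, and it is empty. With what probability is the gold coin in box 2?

7/9

Consider each possible location of the gold coin in turn.
If it is in box 1 (prior 1/3): the host opened box 1, so this case is ruled out; weight (1/3)·0 = 0.
If it is in box 2 (prior 1/3): only box 1 is available, probability 1; weight (1/3)·1 = 1/3.
If it is in box 3 (prior 1/3): box 1 is available, opened with probability 2/7; weight (1/3)·(2/7) = 2/21.
The weights sum to 3/7.
So P(the gold coin in box 2 | the host opened box 1) = (1/3) / (3/7) = 7/9.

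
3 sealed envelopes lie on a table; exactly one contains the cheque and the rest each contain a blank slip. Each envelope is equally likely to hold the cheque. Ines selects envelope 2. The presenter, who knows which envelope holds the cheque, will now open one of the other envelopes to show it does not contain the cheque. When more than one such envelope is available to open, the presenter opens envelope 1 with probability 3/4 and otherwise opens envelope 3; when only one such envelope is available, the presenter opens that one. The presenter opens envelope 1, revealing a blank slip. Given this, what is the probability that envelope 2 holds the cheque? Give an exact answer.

Consider each possible location of the cheque in turn.
If it is in envelope 1 (prior 1/3): the presenter opened envelope 1, so this case is ruled out; weight (1/3)·0 = 0.
If it is in envelope 2 (prior 1/3): envelope 1 is available, opened with probability 3/4; weight (1/3)·(3/4) = 1/4.
If it is in envelope 3 (prior 1/3): only envelope 1 is available, probability 1; weight (1/3)·1 = 1/3.
The weights sum to 7/12.
So P(the cheque in envelope 2 | the presenter opened envelope 1) = (1/4) / (7/12) = 3/7.

3/7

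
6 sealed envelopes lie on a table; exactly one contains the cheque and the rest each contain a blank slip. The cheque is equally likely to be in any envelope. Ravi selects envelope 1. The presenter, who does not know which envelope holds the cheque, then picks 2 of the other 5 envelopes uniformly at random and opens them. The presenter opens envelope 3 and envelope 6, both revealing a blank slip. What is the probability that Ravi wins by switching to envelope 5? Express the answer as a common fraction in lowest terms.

Condition on the true location of the cheque.
If it is in any of envelopes 1, 2, 4, and 5 (prior 1/6 each): the presenter picks exactly this set with probability 1/10 regardless, and none is the prize; weight (1/6)·(1/10) = 1/60 each.
If it is in either of envelopes 3 and 6 (prior 1/6 each): that envelope was opened and seen not to hold the prize — ruled out; weight (1/6)·0 = 0 each.
The weights sum to 1/15.
So P(the cheque in envelope 5 | the presenter opened envelope 3 and envelope 6) = (1/60) / (1/15) = 1/4.

1/4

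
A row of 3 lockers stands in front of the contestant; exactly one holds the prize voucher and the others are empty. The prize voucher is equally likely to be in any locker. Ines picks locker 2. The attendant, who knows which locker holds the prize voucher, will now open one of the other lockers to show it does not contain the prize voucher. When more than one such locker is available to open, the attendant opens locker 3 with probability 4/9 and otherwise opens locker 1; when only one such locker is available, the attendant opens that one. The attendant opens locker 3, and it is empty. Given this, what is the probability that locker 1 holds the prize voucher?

9/13

Condition on the true location of the prize voucher.
If it is in locker 1 (prior 1/3): only locker 3 is available, probability 1; weight (1/3)·1 = 1/3.
If it is in locker 2 (prior 1/3): locker 3 is available, opened with probability 4/9; weight (1/3)·(4/9) = 4/27.
If it is in locker 3 (prior 1/3): the attendant opened locker 3, so this case is ruled out; weight (1/3)·0 = 0.
The weights sum to 13/27.
So P(the prize voucher in locker 1 | the attendant opened locker 3) = (1/3) / (13/27) = 9/13.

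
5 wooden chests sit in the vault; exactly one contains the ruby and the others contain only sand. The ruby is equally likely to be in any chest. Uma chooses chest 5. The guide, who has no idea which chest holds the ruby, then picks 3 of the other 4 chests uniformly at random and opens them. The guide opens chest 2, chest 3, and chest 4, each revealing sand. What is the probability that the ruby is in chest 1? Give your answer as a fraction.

Apply Bayes' rule, conditioning on where the ruby actually is.
If it is in either of chests 1 and 5 (prior 1/5 each): the guide picks exactly this set with probability 1/4 regardless, and none is the prize; weight (1/5)·(1/4) = 1/20 each.
If it is in any of chests 2, 3, and 4 (prior 1/5 each): that chest was opened and seen not to hold the prize — ruled out; weight (1/5)·0 = 0 each.
The weights sum to 1/10.
So P(the ruby in chest 1 | the guide opened chest 2, chest 3, and chest 4) = (1/20) / (1/10) = 1/2.

1/2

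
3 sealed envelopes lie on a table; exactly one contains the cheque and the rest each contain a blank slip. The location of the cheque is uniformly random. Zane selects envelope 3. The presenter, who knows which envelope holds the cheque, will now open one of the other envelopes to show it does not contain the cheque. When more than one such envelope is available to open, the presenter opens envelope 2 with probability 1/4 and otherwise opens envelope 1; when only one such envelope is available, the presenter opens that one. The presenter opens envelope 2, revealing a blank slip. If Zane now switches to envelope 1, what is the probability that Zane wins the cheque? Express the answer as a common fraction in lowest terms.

Consider each possible location of the cheque in turn.
If it is in envelope 1 (prior 1/3): only envelope 2 is available, probability 1; weight (1/3)·1 = 1/3.
If it is in envelope 2 (prior 1/3): the presenter opened envelope 2, so this case is ruled out; weight (1/3)·0 = 0.
If it is in envelope 3 (prior 1/3): envelope 2 is available, opened with probability 1/4; weight (1/3)·(1/4) = 1/12.
The weights sum to 5/12.
So P(the cheque in envelope 1 | the presenter opened envelope 2) = (1/3) / (5/12) = 4/5.

4/5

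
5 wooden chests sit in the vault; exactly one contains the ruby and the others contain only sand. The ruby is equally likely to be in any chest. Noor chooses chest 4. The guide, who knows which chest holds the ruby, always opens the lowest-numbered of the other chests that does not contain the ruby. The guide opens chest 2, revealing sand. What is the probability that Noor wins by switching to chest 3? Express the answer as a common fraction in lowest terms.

Condition on the true location of the ruby.
If it is in chest 1 (prior 1/5): chest 2 is the lowest-numbered option available, probability 1; weight (1/5)·1 = 1/5.
If it is in chest 2 (prior 1/5): the guide opened chest 2, so this case is ruled out; weight (1/5)·0 = 0.
If it is in any of chests 3, 4, and 5 (prior 1/5 each): the guide would have opened chest 1 instead, probability 0; weight (1/5)·0 = 0 each.
The weights sum to 1/5.
So P(the ruby in chest 3 | the guide opened chest 2) = 0 / (1/5) = 0.

0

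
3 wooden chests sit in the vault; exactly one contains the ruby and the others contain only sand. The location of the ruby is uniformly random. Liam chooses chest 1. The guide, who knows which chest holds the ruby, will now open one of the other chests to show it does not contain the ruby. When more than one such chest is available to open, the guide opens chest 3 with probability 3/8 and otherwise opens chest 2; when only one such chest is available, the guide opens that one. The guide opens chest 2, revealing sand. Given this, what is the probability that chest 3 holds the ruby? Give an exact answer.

Condition on the true location of the ruby.
If it is in chest 1 (prior 1/3): chest 3 is available but not opened, probability 5/8; weight (1/3)·(5/8) = 5/24.
If it is in chest 2 (prior 1/3): the guide opened chest 2, so this case is ruled out; weight (1/3)·0 = 0.
If it is in chest 3 (prior 1/3): only chest 2 is available, probability 1; weight (1/3)·1 = 1/3.
The weights sum to 13/24.
So P(the ruby in chest 3 | the guide opened chest 2) = (1/3) / (13/24) = 8/13.

8/13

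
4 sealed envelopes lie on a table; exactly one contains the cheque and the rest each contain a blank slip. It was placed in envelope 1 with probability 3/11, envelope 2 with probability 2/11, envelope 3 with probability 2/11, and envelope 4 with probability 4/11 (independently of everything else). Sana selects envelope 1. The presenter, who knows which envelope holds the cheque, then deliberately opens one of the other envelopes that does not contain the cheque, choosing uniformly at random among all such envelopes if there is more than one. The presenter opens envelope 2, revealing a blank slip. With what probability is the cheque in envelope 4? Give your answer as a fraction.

1/2

Condition on the true location of the cheque.
If it is in envelope 1 (prior 3/11): the presenter has 3 equally likely choices, so probability 1/3; weight (3/11)·(1/3) = 1/11.
If it is in envelope 2 (prior 2/11): the presenter opened envelope 2, so this case is ruled out; weight (2/11)·0 = 0.
If it is in envelope 3 (prior 2/11): the presenter has 2 equally likely choices, so probability 1/2; weight (2/11)·(1/2) = 1/11.
If it is in envelope 4 (prior 4/11): the presenter has 2 equally likely choices, so probability 1/2; weight (4/11)·(1/2) = 2/11.
The weights sum to 4/11.
So P(the cheque in envelope 4 | the presenter opened envelope 2) = (2/11) / (4/11) = 1/2.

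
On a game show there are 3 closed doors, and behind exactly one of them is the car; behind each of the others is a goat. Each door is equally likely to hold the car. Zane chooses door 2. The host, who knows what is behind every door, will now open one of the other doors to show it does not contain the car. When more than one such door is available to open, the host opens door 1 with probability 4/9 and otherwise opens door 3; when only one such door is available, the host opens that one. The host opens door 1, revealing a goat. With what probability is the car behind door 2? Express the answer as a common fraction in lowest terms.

4/13

Consider each possible location of the car in turn.
If it is behind door 1 (prior 1/3): the host opened door 1, so this case is ruled out; weight (1/3)·0 = 0.
If it is behind door 2 (prior 1/3): door 1 is available, opened with probability 4/9; weight (1/3)·(4/9) = 4/27.
If it is behind door 3 (prior 1/3): only door 1 is available, probability 1; weight (1/3)·1 = 1/3.
The weights sum to 13/27.
So P(the car behind door 2 | the host opened door 1) = (4/27) / (13/27) = 4/13.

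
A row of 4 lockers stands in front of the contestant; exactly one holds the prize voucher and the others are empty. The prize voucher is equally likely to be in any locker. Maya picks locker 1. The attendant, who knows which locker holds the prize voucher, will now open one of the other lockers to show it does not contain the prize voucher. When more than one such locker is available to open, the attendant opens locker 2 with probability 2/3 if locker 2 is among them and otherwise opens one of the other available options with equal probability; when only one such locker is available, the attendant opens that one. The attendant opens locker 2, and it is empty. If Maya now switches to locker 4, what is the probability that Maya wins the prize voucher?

Condition on the true location of the prize voucher.
If it is in any of lockers 1, 3, and 4 (prior 1/4 each): locker 2 is available, opened with probability 2/3; weight (1/4)·(2/3) = 1/6 each.
If it is in locker 2 (prior 1/4): the attendant opened locker 2, so this case is ruled out; weight (1/4)·0 = 0.
The weights sum to 1/2.
So P(the prize voucher in locker 4 | the attendant opened locker 2) = (1/6) / (1/2) = 1/3.

1/3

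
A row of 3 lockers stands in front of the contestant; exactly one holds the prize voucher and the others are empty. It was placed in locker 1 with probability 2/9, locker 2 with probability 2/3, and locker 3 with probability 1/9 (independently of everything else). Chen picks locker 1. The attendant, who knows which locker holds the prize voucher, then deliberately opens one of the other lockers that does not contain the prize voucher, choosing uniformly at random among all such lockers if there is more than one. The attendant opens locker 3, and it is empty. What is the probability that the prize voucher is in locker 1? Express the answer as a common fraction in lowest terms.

Consider each possible location of the prize voucher in turn.
If it is in locker 1 (prior 2/9): the attendant has 2 equally likely choices, so probability 1/2; weight (2/9)·(1/2) = 1/9.
If it is in locker 2 (prior 2/3): the attendant has no choice, probability 1; weight (2/3)·1 = 2/3.
If it is in locker 3 (prior 1/9): the attendant opened locker 3, so this case is ruled out; weight (1/9)·0 = 0.
The weights sum to 7/9.
So P(the prize voucher in locker 1 | the attendant opened locker 3) = (1/9) / (7/9) = 1/7.

1/7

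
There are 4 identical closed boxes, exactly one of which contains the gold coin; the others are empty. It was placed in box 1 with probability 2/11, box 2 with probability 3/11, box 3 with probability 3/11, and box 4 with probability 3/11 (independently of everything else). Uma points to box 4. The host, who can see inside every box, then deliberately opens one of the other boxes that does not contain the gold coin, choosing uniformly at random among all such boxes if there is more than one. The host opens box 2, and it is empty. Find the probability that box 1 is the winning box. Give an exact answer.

Apply Bayes' rule, conditioning on where the gold coin actually is.
If it is in box 1 (prior 2/11): the host has 2 equally likely choices, so probability 1/2; weight (2/11)·(1/2) = 1/11.
If it is in box 2 (prior 3/11): the host opened box 2, so this case is ruled out; weight (3/11)·0 = 0.
If it is in box 3 (prior 3/11): the host has 2 equally likely choices, so probability 1/2; weight (3/11)·(1/2) = 3/22.
If it is in box 4 (prior 3/11): the host has 3 equally likely choices, so probability 1/3; weight (3/11)·(1/3) = 1/11.
The weights sum to 7/22.
So P(the gold coin in box 1 | the host opened box 2) = (1/11) / (7/22) = 2/7.

2/7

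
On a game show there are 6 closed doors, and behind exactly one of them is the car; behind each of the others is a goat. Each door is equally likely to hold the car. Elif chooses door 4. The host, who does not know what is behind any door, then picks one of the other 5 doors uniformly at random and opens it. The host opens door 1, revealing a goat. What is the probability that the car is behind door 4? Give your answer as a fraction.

1/5

Because the host chose which door to open without knowing where the car is, the choice is independent of the prize location. Learning that door 1 does not hold the car simply rules out that one location and leaves the remaining 5 doors still equally likely by symmetry.
So P(the car behind door 4) = 1/5.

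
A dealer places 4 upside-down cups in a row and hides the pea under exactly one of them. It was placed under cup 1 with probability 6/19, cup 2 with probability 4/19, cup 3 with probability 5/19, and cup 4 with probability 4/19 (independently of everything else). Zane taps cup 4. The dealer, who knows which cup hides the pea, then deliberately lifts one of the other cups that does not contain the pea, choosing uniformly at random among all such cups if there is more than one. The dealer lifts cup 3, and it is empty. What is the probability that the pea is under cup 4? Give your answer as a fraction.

Apply Bayes' rule, conditioning on where the pea actually is.
If it is under cup 1 (prior 6/19): the dealer has 2 equally likely choices, so probability 1/2; weight (6/19)·(1/2) = 3/19.
If it is under cup 2 (prior 4/19): the dealer has 2 equally likely choices, so probability 1/2; weight (4/19)·(1/2) = 2/19.
If it is under cup 3 (prior 5/19): the dealer opened cup 3, so this case is ruled out; weight (5/19)·0 = 0.
If it is under cup 4 (prior 4/19): the dealer has 3 equally likely choices, so probability 1/3; weight (4/19)·(1/3) = 4/57.
The weights sum to 1/3.
So P(the pea under cup 4 | the dealer opened cup 3) = (4/57) / (1/3) = 4/19.

4/19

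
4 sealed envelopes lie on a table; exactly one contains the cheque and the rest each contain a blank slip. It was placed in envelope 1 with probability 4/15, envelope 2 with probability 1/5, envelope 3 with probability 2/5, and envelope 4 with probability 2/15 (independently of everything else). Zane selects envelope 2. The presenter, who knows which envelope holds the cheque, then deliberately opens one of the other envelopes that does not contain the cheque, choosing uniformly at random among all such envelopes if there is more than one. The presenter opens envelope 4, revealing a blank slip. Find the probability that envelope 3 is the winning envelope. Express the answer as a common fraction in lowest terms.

Consider each possible location of the cheque in turn.
If it is in envelope 1 (prior 4/15): the presenter has 2 equally likely choices, so probability 1/2; weight (4/15)·(1/2) = 2/15.
If it is in envelope 2 (prior 1/5): the presenter has 3 equally likely choices, so probability 1/3; weight (1/5)·(1/3) = 1/15.
If it is in envelope 3 (prior 2/5): the presenter has 2 equally likely choices, so probability 1/2; weight (2/5)·(1/2) = 1/5.
If it is in envelope 4 (prior 2/15): the presenter opened envelope 4, so this case is ruled out; weight (2/15)·0 = 0.
The weights sum to 2/5.
So P(the cheque in envelope 3 | the presenter opened envelope 4) = (1/5) / (2/5) = 1/2.

1/2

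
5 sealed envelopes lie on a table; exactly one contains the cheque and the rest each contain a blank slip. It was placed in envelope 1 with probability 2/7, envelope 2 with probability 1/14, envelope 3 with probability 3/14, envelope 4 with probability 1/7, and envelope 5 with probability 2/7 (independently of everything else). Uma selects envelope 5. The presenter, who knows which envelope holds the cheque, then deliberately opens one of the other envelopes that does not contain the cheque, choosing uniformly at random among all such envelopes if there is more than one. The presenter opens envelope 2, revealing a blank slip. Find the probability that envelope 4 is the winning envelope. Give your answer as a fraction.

Apply Bayes' rule, conditioning on where the cheque actually is.
If it is in envelope 1 (prior 2/7): the presenter has 3 equally likely choices, so probability 1/3; weight (2/7)·(1/3) = 2/21.
If it is in envelope 2 (prior 1/14): the presenter opened envelope 2, so this case is ruled out; weight (1/14)·0 = 0.
If it is in envelope 3 (prior 3/14): the presenter has 3 equally likely choices, so probability 1/3; weight (3/14)·(1/3) = 1/14.
If it is in envelope 4 (prior 1/7): the presenter has 3 equally likely choices, so probability 1/3; weight (1/7)·(1/3) = 1/21.
If it is in envelope 5 (prior 2/7): the presenter has 4 equally likely choices, so probability 1/4; weight (2/7)·(1/4) = 1/14.
The weights sum to 2/7.
So P(the cheque in envelope 4 | the presenter opened envelope 2) = (1/21) / (2/7) = 1/6.

1/6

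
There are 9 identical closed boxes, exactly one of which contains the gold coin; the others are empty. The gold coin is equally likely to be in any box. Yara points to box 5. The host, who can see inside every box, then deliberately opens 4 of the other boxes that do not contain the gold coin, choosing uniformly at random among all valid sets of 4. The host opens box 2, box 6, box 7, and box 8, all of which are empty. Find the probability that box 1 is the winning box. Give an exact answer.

Condition on the true location of the gold coin.
If it is in any of boxes 1, 3, 4, and 9 (prior 1/9 each): the host has 35 equally likely choices, so probability 1/35; weight (1/9)·(1/35) = 1/315 each.
If it is in any of boxes 2, 6, 7, and 8 (prior 1/9 each): that box was opened and seen not to hold the prize — ruled out; weight (1/9)·0 = 0 each.
If it is in box 5 (prior 1/9): the host has 70 equally likely choices, so probability 1/70; weight (1/9)·(1/70) = 1/630.
The weights sum to 1/70.
So P(the gold coin in box 1 | the host opened box 2, box 6, box 7, and box 8) = (1/315) / (1/70) = 2/9.

2/9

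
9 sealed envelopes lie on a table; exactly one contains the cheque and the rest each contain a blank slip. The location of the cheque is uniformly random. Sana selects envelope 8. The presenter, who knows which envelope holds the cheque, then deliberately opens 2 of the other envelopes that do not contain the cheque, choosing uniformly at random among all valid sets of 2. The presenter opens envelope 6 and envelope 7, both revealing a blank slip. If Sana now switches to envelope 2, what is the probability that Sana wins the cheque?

Apply Bayes' rule, conditioning on where the cheque actually is.
If it is in any of envelopes 1, 2, 3, 4, 5, and 9 (prior 1/9 each): the presenter has 21 equally likely choices, so probability 1/21; weight (1/9)·(1/21) = 1/189 each.
If it is in either of envelopes 6 and 7 (prior 1/9 each): that envelope was opened and seen not to hold the prize — ruled out; weight (1/9)·0 = 0 each.
If it is in envelope 8 (prior 1/9): the presenter has 28 equally likely choices, so probability 1/28; weight (1/9)·(1/28) = 1/252.
The weights sum to 1/28.
So P(the cheque in envelope 2 | the presenter opened envelope 6 and envelope 7) = (1/189) / (1/28) = 4/27.

4/27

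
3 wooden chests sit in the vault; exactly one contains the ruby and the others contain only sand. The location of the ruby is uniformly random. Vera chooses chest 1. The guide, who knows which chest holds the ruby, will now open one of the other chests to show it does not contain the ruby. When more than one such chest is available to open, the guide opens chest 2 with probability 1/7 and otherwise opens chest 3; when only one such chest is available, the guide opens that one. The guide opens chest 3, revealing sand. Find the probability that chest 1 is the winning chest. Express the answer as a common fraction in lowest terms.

6/13

Consider each possible location of the ruby in turn.
If it is in chest 1 (prior 1/3): chest 2 is available but not opened, probability 6/7; weight (1/3)·(6/7) = 2/7.
If it is in chest 2 (prior 1/3): only chest 3 is available, probability 1; weight (1/3)·1 = 1/3.
If it is in chest 3 (prior 1/3): the guide opened chest 3, so this case is ruled out; weight (1/3)·0 = 0.
The weights sum to 13/21.
So P(the ruby in chest 1 | the guide opened chest 3) = (2/7) / (13/21) = 6/13.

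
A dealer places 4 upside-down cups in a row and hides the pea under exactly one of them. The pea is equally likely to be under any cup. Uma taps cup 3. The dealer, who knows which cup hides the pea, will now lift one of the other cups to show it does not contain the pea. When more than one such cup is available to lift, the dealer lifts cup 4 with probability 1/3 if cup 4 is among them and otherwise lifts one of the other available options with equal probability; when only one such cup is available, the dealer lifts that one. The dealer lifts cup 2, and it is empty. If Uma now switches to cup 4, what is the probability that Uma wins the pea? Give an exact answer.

1/3

Condition on the true location of the pea.
If it is under cup 1 (prior 1/4): cup 4 is available but not opened, probability 2/3; weight (1/4)·(2/3) = 1/6.
If it is under cup 2 (prior 1/4): the dealer opened cup 2, so this case is ruled out; weight (1/4)·0 = 0.
If it is under cup 3 (prior 1/4): cup 4 is available but not opened; cup 2 gets probability (1 − 1/3)/2 = 1/3; weight (1/4)·(1/3) = 1/12.
If it is under cup 4 (prior 1/4): cup 4 holds the prize so is unavailable; the dealer chooses uniformly among the 2 others, probability 1/2; weight (1/4)·(1/2) = 1/8.
The weights sum to 3/8.
So P(the pea under cup 4 | the dealer opened cup 2) = (1/8) / (3/8) = 1/3.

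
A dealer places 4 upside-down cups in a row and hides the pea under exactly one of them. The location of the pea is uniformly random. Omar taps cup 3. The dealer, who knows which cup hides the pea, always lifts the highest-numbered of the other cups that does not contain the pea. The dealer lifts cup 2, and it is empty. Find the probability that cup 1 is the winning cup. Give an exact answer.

0

Condition on the true location of the pea.
If it is under either of cups 1 and 3 (prior 1/4 each): the dealer would have opened cup 4 instead, probability 0; weight (1/4)·0 = 0 each.
If it is under cup 2 (prior 1/4): the dealer opened cup 2, so this case is ruled out; weight (1/4)·0 = 0.
If it is under cup 4 (prior 1/4): cup 2 is the highest-numbered option available, probability 1; weight (1/4)·1 = 1/4.
The weights sum to 1/4.
So P(the pea under cup 1 | the dealer opened cup 2) = 0 / (1/4) = 0.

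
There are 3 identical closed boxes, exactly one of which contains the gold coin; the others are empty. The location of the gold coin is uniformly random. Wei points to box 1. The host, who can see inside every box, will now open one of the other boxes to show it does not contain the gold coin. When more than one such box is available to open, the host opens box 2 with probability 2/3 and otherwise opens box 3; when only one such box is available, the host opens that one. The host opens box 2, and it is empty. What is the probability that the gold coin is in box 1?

2/5

Condition on the true location of the gold coin.
If it is in box 1 (prior 1/3): box 2 is available, opened with probability 2/3; weight (1/3)·(2/3) = 2/9.
If it is in box 2 (prior 1/3): the host opened box 2, so this case is ruled out; weight (1/3)·0 = 0.
If it is in box 3 (prior 1/3): only box 2 is available, probability 1; weight (1/3)·1 = 1/3.
The weights sum to 5/9.
So P(the gold coin in box 1 | the host opened box 2) = (2/9) / (5/9) = 2/5.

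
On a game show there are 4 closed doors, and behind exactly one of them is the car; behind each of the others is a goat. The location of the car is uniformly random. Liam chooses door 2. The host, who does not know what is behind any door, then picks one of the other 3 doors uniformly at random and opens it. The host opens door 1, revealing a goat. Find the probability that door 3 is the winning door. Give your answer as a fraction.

Because the host chose which door to open without knowing where the car is, the choice is independent of the prize location. Learning that door 1 does not hold the car simply rules out that one location and leaves the remaining 3 doors still equally likely by symmetry.
So P(the car behind door 3) = 1/3.

1/3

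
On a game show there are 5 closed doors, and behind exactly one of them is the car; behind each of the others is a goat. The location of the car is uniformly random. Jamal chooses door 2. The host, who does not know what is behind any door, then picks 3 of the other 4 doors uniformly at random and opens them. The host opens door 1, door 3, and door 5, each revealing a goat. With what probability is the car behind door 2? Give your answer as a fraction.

1/2

Condition on the true location of the car.
If it is behind any of doors 1, 3, and 5 (prior 1/5 each): that door was opened and seen not to hold the prize — ruled out; weight (1/5)·0 = 0 each.
If it is behind either of doors 2 and 4 (prior 1/5 each): the host picks exactly this set with probability 1/4 regardless, and none is the prize; weight (1/5)·(1/4) = 1/20 each.
The weights sum to 1/10.
So P(the car behind door 2 | the host opened door 1, door 3, and door 5) = (1/20) / (1/10) = 1/2.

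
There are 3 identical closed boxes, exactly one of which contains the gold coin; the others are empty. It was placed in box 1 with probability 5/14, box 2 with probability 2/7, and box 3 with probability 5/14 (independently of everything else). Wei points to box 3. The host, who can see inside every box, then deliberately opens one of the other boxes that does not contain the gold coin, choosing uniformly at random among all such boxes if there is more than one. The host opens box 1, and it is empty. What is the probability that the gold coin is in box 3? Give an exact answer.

5/13

Consider each possible location of the gold coin in turn.
If it is in box 1 (prior 5/14): the host opened box 1, so this case is ruled out; weight (5/14)·0 = 0.
If it is in box 2 (prior 2/7): the host has no choice, probability 1; weight (2/7)·1 = 2/7.
If it is in box 3 (prior 5/14): the host has 2 equally likely choices, so probability 1/2; weight (5/14)·(1/2) = 5/28.
The weights sum to 13/28.
So P(the gold coin in box 3 | the host opened box 1) = (5/28) / (13/28) = 5/13.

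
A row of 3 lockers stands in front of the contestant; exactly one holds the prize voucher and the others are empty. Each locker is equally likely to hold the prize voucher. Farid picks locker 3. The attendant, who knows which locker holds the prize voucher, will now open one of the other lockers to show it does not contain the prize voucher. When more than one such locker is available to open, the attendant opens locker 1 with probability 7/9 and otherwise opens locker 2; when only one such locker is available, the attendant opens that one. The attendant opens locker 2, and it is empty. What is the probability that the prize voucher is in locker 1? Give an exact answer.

Condition on the true location of the prize voucher.
If it is in locker 1 (prior 1/3): only locker 2 is available, probability 1; weight (1/3)·1 = 1/3.
If it is in locker 2 (prior 1/3): the attendant opened locker 2, so this case is ruled out; weight (1/3)·0 = 0.
If it is in locker 3 (prior 1/3): locker 1 is available but not opened, probability 2/9; weight (1/3)·(2/9) = 2/27.
The weights sum to 11/27.
So P(the prize voucher in locker 1 | the attendant opened locker 2) = (1/3) / (11/27) = 9/11.

9/11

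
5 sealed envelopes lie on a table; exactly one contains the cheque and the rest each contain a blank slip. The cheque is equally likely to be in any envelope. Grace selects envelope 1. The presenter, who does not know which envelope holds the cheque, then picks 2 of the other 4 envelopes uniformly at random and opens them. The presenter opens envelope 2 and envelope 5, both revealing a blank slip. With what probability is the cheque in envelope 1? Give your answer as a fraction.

Because the presenter chose which envelopes to open without knowing where the cheque is, the choice is independent of the prize location. Learning that none of the 2 opened envelopes holds the cheque simply rules out those 2 locations and leaves the remaining 3 envelopes still equally likely by symmetry.
So P(the cheque in envelope 1) = 1/3.

1/3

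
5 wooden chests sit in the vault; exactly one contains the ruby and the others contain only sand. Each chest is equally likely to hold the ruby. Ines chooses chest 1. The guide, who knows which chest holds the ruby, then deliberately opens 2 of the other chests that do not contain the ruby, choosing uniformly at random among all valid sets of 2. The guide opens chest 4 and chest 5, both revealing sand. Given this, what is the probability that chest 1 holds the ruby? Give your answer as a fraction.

Apply Bayes' rule, conditioning on where the ruby actually is.
If it is in chest 1 (prior 1/5): the guide has 6 equally likely choices, so probability 1/6; weight (1/5)·(1/6) = 1/30.
If it is in either of chests 2 and 3 (prior 1/5 each): the guide has 3 equally likely choices, so probability 1/3; weight (1/5)·(1/3) = 1/15 each.
If it is in either of chests 4 and 5 (prior 1/5 each): that chest was opened and seen not to hold the prize — ruled out; weight (1/5)·0 = 0 each.
The weights sum to 1/6.
So P(the ruby in chest 1 | the guide opened chest 4 and chest 5) = (1/30) / (1/6) = 1/5.

1/5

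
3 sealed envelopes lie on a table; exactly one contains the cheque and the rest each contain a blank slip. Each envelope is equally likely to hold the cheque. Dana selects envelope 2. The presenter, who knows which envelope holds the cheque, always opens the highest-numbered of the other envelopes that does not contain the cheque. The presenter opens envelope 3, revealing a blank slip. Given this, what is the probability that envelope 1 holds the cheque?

Consider each possible location of the cheque in turn.
If it is in either of envelopes 1 and 2 (prior 1/3 each): envelope 3 is the highest-numbered option available, probability 1; weight (1/3)·1 = 1/3 each.
If it is in envelope 3 (prior 1/3): the presenter opened envelope 3, so this case is ruled out; weight (1/3)·0 = 0.
The weights sum to 2/3.
So P(the cheque in envelope 1 | the presenter opened envelope 3) = (1/3) / (2/3) = 1/2.

1/2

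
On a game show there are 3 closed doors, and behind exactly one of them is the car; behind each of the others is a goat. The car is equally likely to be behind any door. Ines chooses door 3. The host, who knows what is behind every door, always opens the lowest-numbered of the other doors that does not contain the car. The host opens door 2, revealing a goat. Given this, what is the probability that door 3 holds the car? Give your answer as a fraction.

0

Condition on the true location of the car.
If it is behind door 1 (prior 1/3): door 2 is the lowest-numbered option available, probability 1; weight (1/3)·1 = 1/3.
If it is behind door 2 (prior 1/3): the host opened door 2, so this case is ruled out; weight (1/3)·0 = 0.
If it is behind door 3 (prior 1/3): the host would have opened door 1 instead, probability 0; weight (1/3)·0 = 0.
The weights sum to 1/3.
So P(the car behind door 3 | the host opened door 2) = 0 / (1/3) = 0.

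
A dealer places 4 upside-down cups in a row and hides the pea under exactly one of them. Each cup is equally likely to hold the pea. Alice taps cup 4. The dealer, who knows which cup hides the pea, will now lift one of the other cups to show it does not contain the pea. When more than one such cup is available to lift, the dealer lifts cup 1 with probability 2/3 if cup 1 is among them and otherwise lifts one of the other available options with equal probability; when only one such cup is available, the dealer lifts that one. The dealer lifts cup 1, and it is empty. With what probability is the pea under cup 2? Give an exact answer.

Apply Bayes' rule, conditioning on where the pea actually is.
If it is under cup 1 (prior 1/4): the dealer opened cup 1, so this case is ruled out; weight (1/4)·0 = 0.
If it is under any of cups 2, 3, and 4 (prior 1/4 each): cup 1 is available, opened with probability 2/3; weight (1/4)·(2/3) = 1/6 each.
The weights sum to 1/2.
So P(the pea under cup 2 | the dealer opened cup 1) = (1/6) / (1/2) = 1/3.

1/3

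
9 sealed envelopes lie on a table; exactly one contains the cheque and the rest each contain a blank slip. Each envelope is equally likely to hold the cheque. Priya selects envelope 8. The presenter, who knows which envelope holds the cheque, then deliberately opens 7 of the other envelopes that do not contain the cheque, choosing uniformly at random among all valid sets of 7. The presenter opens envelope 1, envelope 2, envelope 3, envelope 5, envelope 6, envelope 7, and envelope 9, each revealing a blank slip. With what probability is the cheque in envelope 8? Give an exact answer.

Condition on the true location of the cheque.
If it is in any of envelopes 1, 2, 3, 5, 6, 7, and 9 (prior 1/9 each): that envelope was opened and seen not to hold the prize — ruled out; weight (1/9)·0 = 0 each.
If it is in envelope 4 (prior 1/9): the presenter has no choice, probability 1; weight (1/9)·1 = 1/9.
If it is in envelope 8 (prior 1/9): the presenter has 8 equally likely choices, so probability 1/8; weight (1/9)·(1/8) = 1/72.
The weights sum to 1/8.
So P(the cheque in envelope 8 | the presenter opened envelope 1, envelope 2, envelope 3, envelope 5, envelope 6, envelope 7, and envelope 9) = (1/72) / (1/8) = 1/9.

1/9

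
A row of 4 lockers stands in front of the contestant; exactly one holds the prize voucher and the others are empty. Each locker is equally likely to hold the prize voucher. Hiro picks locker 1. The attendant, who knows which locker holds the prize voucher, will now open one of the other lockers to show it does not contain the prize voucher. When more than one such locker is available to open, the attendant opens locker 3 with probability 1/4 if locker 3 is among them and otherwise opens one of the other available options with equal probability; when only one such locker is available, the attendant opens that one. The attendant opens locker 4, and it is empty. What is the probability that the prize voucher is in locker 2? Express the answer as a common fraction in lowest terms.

Condition on the true location of the prize voucher.
If it is in locker 1 (prior 1/4): locker 3 is available but not opened; locker 4 gets probability (1 − 1/4)/2 = 3/8; weight (1/4)·(3/8) = 3/32.
If it is in locker 2 (prior 1/4): locker 3 is available but not opened, probability 3/4; weight (1/4)·(3/4) = 3/16.
If it is in locker 3 (prior 1/4): locker 3 holds the prize so is unavailable; the attendant chooses uniformly among the 2 others, probability 1/2; weight (1/4)·(1/2) = 1/8.
If it is in locker 4 (prior 1/4): the attendant opened locker 4, so this case is ruled out; weight (1/4)·0 = 0.
The weights sum to 13/32.
So P(the prize voucher in locker 2 | the attendant opened locker 4) = (3/16) / (13/32) = 6/13.

6/13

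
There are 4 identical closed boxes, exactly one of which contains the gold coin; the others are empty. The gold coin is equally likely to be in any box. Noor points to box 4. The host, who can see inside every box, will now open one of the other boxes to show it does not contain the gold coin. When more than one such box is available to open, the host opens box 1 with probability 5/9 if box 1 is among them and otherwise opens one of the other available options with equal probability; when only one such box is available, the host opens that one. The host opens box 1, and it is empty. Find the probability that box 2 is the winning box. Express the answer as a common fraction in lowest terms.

1/3

Condition on the true location of the gold coin.
If it is in box 1 (prior 1/4): the host opened box 1, so this case is ruled out; weight (1/4)·0 = 0.
If it is in any of boxes 2, 3, and 4 (prior 1/4 each): box 1 is available, opened with probability 5/9; weight (1/4)·(5/9) = 5/36 each.
The weights sum to 5/12.
So P(the gold coin in box 2 | the host opened box 1) = (5/36) / (5/12) = 1/3.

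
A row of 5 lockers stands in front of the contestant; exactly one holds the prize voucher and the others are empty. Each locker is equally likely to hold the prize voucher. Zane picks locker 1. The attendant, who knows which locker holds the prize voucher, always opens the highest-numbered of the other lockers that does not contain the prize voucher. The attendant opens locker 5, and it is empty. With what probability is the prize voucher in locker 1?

1/4

Condition on the true location of the prize voucher.
If it is in any of lockers 1, 2, 3, and 4 (prior 1/5 each): locker 5 is the highest-numbered option available, probability 1; weight (1/5)·1 = 1/5 each.
If it is in locker 5 (prior 1/5): the attendant opened locker 5, so this case is ruled out; weight (1/5)·0 = 0.
The weights sum to 4/5.
So P(the prize voucher in locker 1 | the attendant opened locker 5) = (1/5) / (4/5) = 1/4.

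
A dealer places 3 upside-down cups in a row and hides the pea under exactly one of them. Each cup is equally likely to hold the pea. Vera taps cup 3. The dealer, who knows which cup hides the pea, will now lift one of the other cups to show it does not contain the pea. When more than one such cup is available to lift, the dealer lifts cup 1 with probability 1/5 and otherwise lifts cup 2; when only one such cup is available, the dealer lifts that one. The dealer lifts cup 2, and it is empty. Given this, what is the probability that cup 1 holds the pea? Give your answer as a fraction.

5/9

Consider each possible location of the pea in turn.
If it is under cup 1 (prior 1/3): only cup 2 is available, probability 1; weight (1/3)·1 = 1/3.
If it is under cup 2 (prior 1/3): the dealer opened cup 2, so this case is ruled out; weight (1/3)·0 = 0.
If it is under cup 3 (prior 1/3): cup 1 is available but not opened, probability 4/5; weight (1/3)·(4/5) = 4/15.
The weights sum to 3/5.
So P(the pea under cup 1 | the dealer opened cup 2) = (1/3) / (3/5) = 5/9.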